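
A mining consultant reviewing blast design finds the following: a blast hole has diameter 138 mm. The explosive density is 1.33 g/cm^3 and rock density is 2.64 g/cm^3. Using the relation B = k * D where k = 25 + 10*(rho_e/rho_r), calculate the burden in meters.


4.1452 m

First, compute k:
rho_e / rho_r = 1.33 / 2.64 = 0.5037878788
k = 25 + 10 * 0.5037878788 = 30.03787879
Then, compute burden:
B = k * D / 1000 = 30.03787879 * 138 / 1000
= 4145.227273 / 1000
= 4.1452 m


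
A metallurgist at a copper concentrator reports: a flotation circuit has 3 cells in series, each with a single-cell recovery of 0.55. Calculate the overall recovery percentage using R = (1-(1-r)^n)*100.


90.8875%

Complement of single-cell recovery:
1 - r = 1 - 0.55 = 0.45
Raise to power n:
(1 - r)^3 = 0.45^3 = 0.091125
Overall recovery:
R = (1 - 0.091125) * 100
= 90.8875%


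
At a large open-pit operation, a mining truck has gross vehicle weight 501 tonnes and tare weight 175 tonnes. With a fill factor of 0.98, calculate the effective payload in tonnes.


Maximum payload = gross - tare
= 501 - 175 = 326 tonnes
Effective payload = max payload * fill factor
= 326 * 0.98
= 319.48 tonnes

319.48 tonnes


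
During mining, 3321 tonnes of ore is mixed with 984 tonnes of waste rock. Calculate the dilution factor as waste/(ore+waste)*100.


Total material = ore + waste
= 3321 + 984 = 4305 tonnes
Dilution = waste / total * 100
= 984 / 4305 * 100
= 0.2285714286 * 100
= 22.8571%

22.8571%


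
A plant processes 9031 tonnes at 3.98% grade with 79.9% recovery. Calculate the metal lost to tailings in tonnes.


Total metal in feed:
= 9031 * 3.98 / 100 = 359.4338 tonnes
Metal recovered:
= 359.4338 * 79.9 / 100 = 287.1876062 tonnes
Metal lost to tailings:
= 359.4338 - 287.1876062
= 72.2462 tonnes

72.2462 tonnes


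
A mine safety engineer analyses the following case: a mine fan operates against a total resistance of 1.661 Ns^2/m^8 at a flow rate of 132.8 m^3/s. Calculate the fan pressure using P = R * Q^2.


29293.1302 Pa

Compute Q^2:
Q^2 = 132.8^2 = 17635.84
Compute pressure:
P = R * Q^2 = 1.661 * 17635.84
= 29293.1302 Pa


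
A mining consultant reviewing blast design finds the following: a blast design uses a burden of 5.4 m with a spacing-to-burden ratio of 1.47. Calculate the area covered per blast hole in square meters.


42.8652 m^2

First, find the spacing:
Spacing = burden * ratio = 5.4 * 1.47
= 7.938 m
Then, calculate the area:
Area = burden * spacing = 5.4 * 7.938
= 42.8652 m^2


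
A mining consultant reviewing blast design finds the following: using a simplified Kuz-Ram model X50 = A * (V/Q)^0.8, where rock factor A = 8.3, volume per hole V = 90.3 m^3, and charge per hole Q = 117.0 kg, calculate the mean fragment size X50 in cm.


Compute V/Q:
V/Q = 90.3 / 117.0 = 0.7717948718
Raise to the power 0.8:
(V/Q)^0.8 = 0.7717948718^0.8 = 0.8128333439
Multiply by A:
X50 = 8.3 * 0.8128333439
= 6.7465 cm

6.7465 cm


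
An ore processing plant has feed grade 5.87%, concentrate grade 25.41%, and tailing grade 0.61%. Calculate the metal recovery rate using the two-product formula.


91.8122%

Using the two-product formula:
R = 100 * c * (f - t) / (f * (c - t))
Numerator = 100 * 25.41 * (5.87 - 0.61)
= 100 * 25.41 * 5.26
= 13365.66
Denominator = 5.87 * (25.41 - 0.61)
= 5.87 * 24.8
= 145.576
R = 13365.66 / 145.576
= 91.8122%


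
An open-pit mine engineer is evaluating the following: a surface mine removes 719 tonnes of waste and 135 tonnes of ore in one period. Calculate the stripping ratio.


Stripping ratio = waste tonnage / ore tonnage
= 719 / 135
= 5.3259

5.3259


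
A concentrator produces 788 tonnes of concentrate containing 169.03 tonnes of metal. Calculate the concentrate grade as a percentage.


21.4505%

Grade = (metal in concentrate / concentrate mass) * 100
= (169.03 / 788) * 100
= 0.2145050761 * 100
= 21.4505%


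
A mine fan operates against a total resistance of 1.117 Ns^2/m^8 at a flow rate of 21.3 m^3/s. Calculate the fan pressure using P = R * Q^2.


506.7717 Pa

Compute Q^2:
Q^2 = 21.3^2 = 453.69
Compute pressure:
P = R * Q^2 = 1.117 * 453.69
= 506.7717 Pa


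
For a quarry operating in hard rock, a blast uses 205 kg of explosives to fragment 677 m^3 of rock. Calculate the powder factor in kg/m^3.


Powder factor = explosive mass / rock volume
= 205 / 677
= 0.3028 kg/m^3

0.3028 kg/m^3


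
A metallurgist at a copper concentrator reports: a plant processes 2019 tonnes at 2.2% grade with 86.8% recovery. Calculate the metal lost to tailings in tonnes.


5.8632 tonnes

Total metal in feed:
= 2019 * 2.2 / 100 = 44.418 tonnes
Metal recovered:
= 44.418 * 86.8 / 100 = 38.554824 tonnes
Metal lost to tailings:
= 44.418 - 38.554824
= 5.8632 tonnes


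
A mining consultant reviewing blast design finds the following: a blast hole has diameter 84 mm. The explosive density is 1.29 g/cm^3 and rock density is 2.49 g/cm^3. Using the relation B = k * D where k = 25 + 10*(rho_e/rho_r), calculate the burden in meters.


2.5352 m

First, compute k:
rho_e / rho_r = 1.29 / 2.49 = 0.5180722892
k = 25 + 10 * 0.5180722892 = 30.18072289
Then, compute burden:
B = k * D / 1000 = 30.18072289 * 84 / 1000
= 2535.180723 / 1000
= 2.5352 m


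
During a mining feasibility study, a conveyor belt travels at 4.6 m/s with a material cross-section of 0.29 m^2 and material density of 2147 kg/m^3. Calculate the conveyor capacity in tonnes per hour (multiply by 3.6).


10310.7528 t/h

Volumetric flow = speed * area
= 4.6 * 0.29 = 1.334 m^3/s
Mass flow = volumetric * density
= 1.334 * 2147 = 2864.098 kg/s
Convert to t/h: multiply by 3.6
Capacity = 2864.098 * 3.6
= 10310.7528 t/h


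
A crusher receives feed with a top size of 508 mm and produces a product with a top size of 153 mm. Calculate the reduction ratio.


Reduction ratio = feed size / product size
= 508 / 153
= 3.3203

3.3203


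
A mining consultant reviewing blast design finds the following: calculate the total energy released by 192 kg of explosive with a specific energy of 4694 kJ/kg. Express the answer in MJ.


901.248 MJ

Energy = mass * specific_energy / 1000
= 192 * 4694 / 1000
= 901248 / 1000
= 901.248 MJ


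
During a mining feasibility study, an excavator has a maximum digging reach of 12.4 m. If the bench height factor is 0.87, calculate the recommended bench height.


Bench height = reach * factor
= 12.4 * 0.87
= 10.788 m

10.788 m


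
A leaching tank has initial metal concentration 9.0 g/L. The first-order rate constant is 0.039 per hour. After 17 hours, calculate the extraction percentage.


Compute the exponent:
-k * t = -0.039 * 17 = -0.663
Remaining concentration:
C = 9.0 * exp(-0.663)
= 9.0 * 0.515303104
= 4.637727936 g/L
Extracted = 9.0 - 4.637727936 = 4.362272064 g/L
Extraction % = 4.362272064 / 9.0 * 100
= 48.4697%

48.4697%


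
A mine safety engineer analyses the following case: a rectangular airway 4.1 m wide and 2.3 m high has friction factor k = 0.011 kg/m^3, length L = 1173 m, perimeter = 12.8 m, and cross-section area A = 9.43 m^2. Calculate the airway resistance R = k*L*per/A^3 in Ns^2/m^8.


0.197 Ns^2/m^8

Compute the numerator:
k * L * per = 0.011 * 1173 * 12.8
= 165.1584
Compute the denominator:
A^3 = 9.43^3 = 838.561807
Resistance:
R = 165.1584 / 838.561807
= 0.197 Ns^2/m^8


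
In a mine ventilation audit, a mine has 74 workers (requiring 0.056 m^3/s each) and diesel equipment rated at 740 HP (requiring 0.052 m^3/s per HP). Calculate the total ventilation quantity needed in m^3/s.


Airflow for workers:
Q_people = 74 * 0.056 = 4.144 m^3/s
Airflow for diesel equipment:
Q_diesel = 740 * 0.052 = 38.48 m^3/s
Total ventilation:
Q_total = 4.144 + 38.48
= 42.624 m^3/s

42.624 m^3/s


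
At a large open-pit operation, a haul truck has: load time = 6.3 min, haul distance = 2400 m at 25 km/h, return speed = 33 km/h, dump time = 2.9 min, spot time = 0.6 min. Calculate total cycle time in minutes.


19.9236 min

Convert haul speed to m/min: 25 * 1000/60 = 416.6666667 m/min
Haul time = 2400 / 416.6666667 = 5.76 min
Convert return speed to m/min: 33 * 1000/60 = 550 m/min
Return time = 2400 / 550 = 4.363636364 min
Total cycle time:
= 6.3 + 5.76 + 2.9 + 4.363636364 + 0.6
= 19.9236 min


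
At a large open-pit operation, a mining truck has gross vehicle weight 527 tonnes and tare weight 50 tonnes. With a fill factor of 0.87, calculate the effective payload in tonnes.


414.99 tonnes

Maximum payload = gross - tare
= 527 - 50 = 477 tonnes
Effective payload = max payload * fill factor
= 477 * 0.87
= 414.99 tonnes


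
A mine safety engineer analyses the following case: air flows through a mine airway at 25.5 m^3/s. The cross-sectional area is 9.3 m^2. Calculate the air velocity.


Velocity = flow rate / cross-sectional area
= 25.5 / 9.3
= 2.7419 m/s

2.7419 m/s


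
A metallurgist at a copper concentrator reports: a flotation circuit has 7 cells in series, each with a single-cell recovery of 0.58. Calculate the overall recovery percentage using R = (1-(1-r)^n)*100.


99.7695%

Complement of single-cell recovery:
1 - r = 1 - 0.58 = 0.42
Raise to power n:
(1 - r)^7 = 0.42^7 = 0.002305393332
Overall recovery:
R = (1 - 0.002305393332) * 100
= 99.7695%


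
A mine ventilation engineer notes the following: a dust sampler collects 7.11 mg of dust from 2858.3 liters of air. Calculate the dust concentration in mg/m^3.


2.4875 mg/m^3

Convert liters to m^3: 1 m^3 = 1000 L
Concentration = mass / volume * 1000
= 7.11 / 2858.3 * 1000
= 0.002487492566 * 1000
= 2.4875 mg/m^3


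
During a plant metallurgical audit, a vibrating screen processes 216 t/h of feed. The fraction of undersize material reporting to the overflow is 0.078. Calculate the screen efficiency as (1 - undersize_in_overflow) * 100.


Screen efficiency = (1 - fraction of undersize in overflow) * 100
= (1 - 0.078) * 100
= 0.922 * 100
= 92.2%

92.2%


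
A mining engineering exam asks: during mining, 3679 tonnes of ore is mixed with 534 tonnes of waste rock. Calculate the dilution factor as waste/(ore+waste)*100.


12.6751%

Total material = ore + waste
= 3679 + 534 = 4213 tonnes
Dilution = waste / total * 100
= 534 / 4213 * 100
= 0.1267505341 * 100
= 12.6751%


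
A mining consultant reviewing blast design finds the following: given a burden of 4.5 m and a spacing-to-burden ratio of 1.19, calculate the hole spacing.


5.355 m

Spacing = burden * ratio
= 4.5 * 1.19
= 5.355 m


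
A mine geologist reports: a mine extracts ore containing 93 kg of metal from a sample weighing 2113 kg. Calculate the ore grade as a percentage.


Ore grade = (metal mass / ore mass) * 100
= (93 / 2113) * 100
= 0.0440132513 * 100
= 4.4013%

4.4013%


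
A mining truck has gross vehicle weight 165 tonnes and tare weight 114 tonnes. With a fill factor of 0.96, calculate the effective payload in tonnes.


Maximum payload = gross - tare
= 165 - 114 = 51 tonnes
Effective payload = max payload * fill factor
= 51 * 0.96
= 48.96 tonnes

48.96 tonnes


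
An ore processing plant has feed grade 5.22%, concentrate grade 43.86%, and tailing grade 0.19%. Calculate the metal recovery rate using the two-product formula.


Using the two-product formula:
R = 100 * c * (f - t) / (f * (c - t))
Numerator = 100 * 43.86 * (5.22 - 0.19)
= 100 * 43.86 * 5.03
= 22061.58
Denominator = 5.22 * (43.86 - 0.19)
= 5.22 * 43.67
= 227.9574
R = 22061.58 / 227.9574
= 96.7794%

96.7794%


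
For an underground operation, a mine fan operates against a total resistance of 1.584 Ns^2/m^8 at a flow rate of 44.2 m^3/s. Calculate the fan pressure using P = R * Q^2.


Compute Q^2:
Q^2 = 44.2^2 = 1953.64
Compute pressure:
P = R * Q^2 = 1.584 * 1953.64
= 3094.5658 Pa

3094.5658 Pa


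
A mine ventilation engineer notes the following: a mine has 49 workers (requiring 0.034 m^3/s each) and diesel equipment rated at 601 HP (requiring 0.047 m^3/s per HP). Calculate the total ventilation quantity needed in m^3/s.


29.913 m^3/s

Airflow for workers:
Q_people = 49 * 0.034 = 1.666 m^3/s
Airflow for diesel equipment:
Q_diesel = 601 * 0.047 = 28.247 m^3/s
Total ventilation:
Q_total = 1.666 + 28.247
= 29.913 m^3/s


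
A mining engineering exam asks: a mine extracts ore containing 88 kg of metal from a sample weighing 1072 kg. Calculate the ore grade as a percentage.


Ore grade = (metal mass / ore mass) * 100
= (88 / 1072) * 100
= 0.08208955224 * 100
= 8.209%

8.209%


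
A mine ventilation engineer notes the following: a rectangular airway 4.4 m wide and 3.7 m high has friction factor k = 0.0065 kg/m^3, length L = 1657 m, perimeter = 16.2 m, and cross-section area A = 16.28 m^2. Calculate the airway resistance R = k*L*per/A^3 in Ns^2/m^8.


0.0404 Ns^2/m^8

Compute the numerator:
k * L * per = 0.0065 * 1657 * 16.2
= 174.4821
Compute the denominator:
A^3 = 16.28^3 = 4314.825152
Resistance:
R = 174.4821 / 4314.825152
= 0.0404 Ns^2/m^8


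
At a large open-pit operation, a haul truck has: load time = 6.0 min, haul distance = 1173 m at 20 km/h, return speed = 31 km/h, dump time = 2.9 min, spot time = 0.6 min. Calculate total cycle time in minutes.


Convert haul speed to m/min: 20 * 1000/60 = 333.3333333 m/min
Haul time = 1173 / 333.3333333 = 3.519 min
Convert return speed to m/min: 31 * 1000/60 = 516.6666667 m/min
Return time = 1173 / 516.6666667 = 2.270322581 min
Total cycle time:
= 6.0 + 3.519 + 2.9 + 2.270322581 + 0.6
= 15.2893 min

15.2893 min


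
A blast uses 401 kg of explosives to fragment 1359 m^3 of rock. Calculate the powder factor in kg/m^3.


0.2951 kg/m^3

Powder factor = explosive mass / rock volume
= 401 / 1359
= 0.2951 kg/m^3


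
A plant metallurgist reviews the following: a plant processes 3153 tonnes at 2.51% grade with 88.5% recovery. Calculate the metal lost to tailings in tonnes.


9.1011 tonnes

Total metal in feed:
= 3153 * 2.51 / 100 = 79.1403 tonnes
Metal recovered:
= 79.1403 * 88.5 / 100 = 70.0391655 tonnes
Metal lost to tailings:
= 79.1403 - 70.0391655
= 9.1011 tonnes


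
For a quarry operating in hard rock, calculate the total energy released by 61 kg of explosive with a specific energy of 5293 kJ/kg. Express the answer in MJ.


Energy = mass * specific_energy / 1000
= 61 * 5293 / 1000
= 322873 / 1000
= 322.873 MJ

322.873 MJ


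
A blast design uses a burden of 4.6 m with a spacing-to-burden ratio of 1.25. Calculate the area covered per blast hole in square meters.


First, find the spacing:
Spacing = burden * ratio = 4.6 * 1.25
= 5.75 m
Then, calculate the area:
Area = burden * spacing = 4.6 * 5.75
= 26.45 m^2

26.45 m^2


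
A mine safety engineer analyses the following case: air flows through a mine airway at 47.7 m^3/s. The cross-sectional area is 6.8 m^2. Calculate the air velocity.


Velocity = flow rate / cross-sectional area
= 47.7 / 6.8
= 7.0147 m/s

7.0147 m/s


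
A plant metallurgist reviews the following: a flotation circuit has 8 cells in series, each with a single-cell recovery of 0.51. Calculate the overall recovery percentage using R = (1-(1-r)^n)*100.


99.6677%

Complement of single-cell recovery:
1 - r = 1 - 0.51 = 0.49
Raise to power n:
(1 - r)^8 = 0.49^8 = 0.003323293057
Overall recovery:
R = (1 - 0.003323293057) * 100
= 99.6677%


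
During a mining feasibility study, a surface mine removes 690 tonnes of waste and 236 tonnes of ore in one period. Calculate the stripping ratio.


2.9237

Stripping ratio = waste tonnage / ore tonnage
= 690 / 236
= 2.9237


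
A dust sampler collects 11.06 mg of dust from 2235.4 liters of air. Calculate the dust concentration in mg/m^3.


4.9477 mg/m^3

Convert liters to m^3: 1 m^3 = 1000 L
Concentration = mass / volume * 1000
= 11.06 / 2235.4 * 1000
= 0.004947660374 * 1000
= 4.9477 mg/m^3


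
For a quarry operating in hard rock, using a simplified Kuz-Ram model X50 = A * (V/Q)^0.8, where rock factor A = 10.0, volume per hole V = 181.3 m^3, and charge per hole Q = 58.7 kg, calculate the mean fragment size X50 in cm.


Compute V/Q:
V/Q = 181.3 / 58.7 = 3.088586031
Raise to the power 0.8:
(V/Q)^0.8 = 3.088586031^0.8 = 2.464948002
Multiply by A:
X50 = 10.0 * 2.464948002
= 24.6495 cm

24.6495 cm


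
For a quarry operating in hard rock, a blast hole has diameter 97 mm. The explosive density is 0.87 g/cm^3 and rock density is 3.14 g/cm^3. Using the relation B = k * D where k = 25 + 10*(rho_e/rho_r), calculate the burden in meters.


2.6938 m

First, compute k:
rho_e / rho_r = 0.87 / 3.14 = 0.2770700637
k = 25 + 10 * 0.2770700637 = 27.77070064
Then, compute burden:
B = k * D / 1000 = 27.77070064 * 97 / 1000
= 2693.757962 / 1000
= 2.6938 m


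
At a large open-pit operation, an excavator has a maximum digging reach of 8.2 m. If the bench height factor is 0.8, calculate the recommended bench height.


6.56 m

Bench height = reach * factor
= 8.2 * 0.8
= 6.56 m


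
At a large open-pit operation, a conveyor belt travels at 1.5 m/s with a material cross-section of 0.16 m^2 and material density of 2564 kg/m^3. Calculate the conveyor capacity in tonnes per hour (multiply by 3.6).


Volumetric flow = speed * area
= 1.5 * 0.16 = 0.24 m^3/s
Mass flow = volumetric * density
= 0.24 * 2564 = 615.36 kg/s
Convert to t/h: multiply by 3.6
Capacity = 615.36 * 3.6
= 2215.296 t/h

2215.296 t/h


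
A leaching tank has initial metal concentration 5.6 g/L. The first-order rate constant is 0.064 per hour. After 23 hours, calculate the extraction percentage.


77.0534%

Compute the exponent:
-k * t = -0.064 * 23 = -1.472
Remaining concentration:
C = 5.6 * exp(-1.472)
= 5.6 * 0.2294660938
= 1.285010125 g/L
Extracted = 5.6 - 1.285010125 = 4.314989875 g/L
Extraction % = 4.314989875 / 5.6 * 100
= 77.0534%


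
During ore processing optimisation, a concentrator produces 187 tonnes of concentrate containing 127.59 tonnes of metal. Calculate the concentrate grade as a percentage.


68.2299%

Grade = (metal in concentrate / concentrate mass) * 100
= (127.59 / 187) * 100
= 0.6822994652 * 100
= 68.2299%


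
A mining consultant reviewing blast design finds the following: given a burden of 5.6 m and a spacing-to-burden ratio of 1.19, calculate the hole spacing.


6.664 m

Spacing = burden * ratio
= 5.6 * 1.19
= 6.664 m


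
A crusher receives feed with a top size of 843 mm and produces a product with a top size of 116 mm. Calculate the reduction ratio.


Reduction ratio = feed size / product size
= 843 / 116
= 7.2672

7.2672


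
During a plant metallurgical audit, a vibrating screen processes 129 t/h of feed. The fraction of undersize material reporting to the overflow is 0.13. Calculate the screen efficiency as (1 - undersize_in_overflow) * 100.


87.0%

Screen efficiency = (1 - fraction of undersize in overflow) * 100
= (1 - 0.13) * 100
= 0.87 * 100
= 87.0%


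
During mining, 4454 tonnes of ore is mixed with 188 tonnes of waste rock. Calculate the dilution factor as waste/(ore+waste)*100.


4.05%

Total material = ore + waste
= 4454 + 188 = 4642 tonnes
Dilution = waste / total * 100
= 188 / 4642 * 100
= 0.04049978458 * 100
= 4.05%


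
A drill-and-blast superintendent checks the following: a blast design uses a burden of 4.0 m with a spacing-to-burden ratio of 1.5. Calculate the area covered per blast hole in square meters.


24.0 m^2

First, find the spacing:
Spacing = burden * ratio = 4.0 * 1.5
= 6.0 m
Then, calculate the area:
Area = burden * spacing = 4.0 * 6.0
= 24.0 m^2


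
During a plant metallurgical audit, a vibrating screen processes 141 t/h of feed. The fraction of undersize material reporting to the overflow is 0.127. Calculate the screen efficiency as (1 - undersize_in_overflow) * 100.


Screen efficiency = (1 - fraction of undersize in overflow) * 100
= (1 - 0.127) * 100
= 0.873 * 100
= 87.3%

87.3%


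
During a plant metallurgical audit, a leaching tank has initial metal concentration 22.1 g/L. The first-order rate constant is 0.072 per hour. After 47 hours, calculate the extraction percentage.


Compute the exponent:
-k * t = -0.072 * 47 = -3.384
Remaining concentration:
C = 22.1 * exp(-3.384)
= 22.1 * 0.03391153693
= 0.7494449662 g/L
Extracted = 22.1 - 0.7494449662 = 21.35055503 g/L
Extraction % = 21.35055503 / 22.1 * 100
= 96.6088%

96.6088%


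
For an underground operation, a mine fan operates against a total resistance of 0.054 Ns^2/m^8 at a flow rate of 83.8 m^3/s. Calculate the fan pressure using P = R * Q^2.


Compute Q^2:
Q^2 = 83.8^2 = 7022.44
Compute pressure:
P = R * Q^2 = 0.054 * 7022.44
= 379.2118 Pa

379.2118 Pa


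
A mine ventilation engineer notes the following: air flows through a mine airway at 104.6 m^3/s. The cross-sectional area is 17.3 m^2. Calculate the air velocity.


Velocity = flow rate / cross-sectional area
= 104.6 / 17.3
= 6.0462 m/s

6.0462 m/s


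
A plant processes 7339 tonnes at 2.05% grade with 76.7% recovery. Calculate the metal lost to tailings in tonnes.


35.0547 tonnes

Total metal in feed:
= 7339 * 2.05 / 100 = 150.4495 tonnes
Metal recovered:
= 150.4495 * 76.7 / 100 = 115.3947665 tonnes
Metal lost to tailings:
= 150.4495 - 115.3947665
= 35.0547 tonnes


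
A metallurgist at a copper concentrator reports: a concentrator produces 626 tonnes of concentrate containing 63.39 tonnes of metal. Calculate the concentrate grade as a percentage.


10.1262%

Grade = (metal in concentrate / concentrate mass) * 100
= (63.39 / 626) * 100
= 0.1012619808 * 100
= 10.1262%


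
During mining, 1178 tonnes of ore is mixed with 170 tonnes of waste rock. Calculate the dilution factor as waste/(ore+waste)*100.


Total material = ore + waste
= 1178 + 170 = 1348 tonnes
Dilution = waste / total * 100
= 170 / 1348 * 100
= 0.1261127596 * 100
= 12.6113%

12.6113%


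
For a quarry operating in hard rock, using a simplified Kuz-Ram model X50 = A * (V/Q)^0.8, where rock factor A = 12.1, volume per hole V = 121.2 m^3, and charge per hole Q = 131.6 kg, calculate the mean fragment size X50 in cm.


Compute V/Q:
V/Q = 121.2 / 131.6 = 0.9209726444
Raise to the power 0.8:
(V/Q)^0.8 = 0.9209726444^0.8 = 0.9362619728
Multiply by A:
X50 = 12.1 * 0.9362619728
= 11.3288 cm

11.3288 cm


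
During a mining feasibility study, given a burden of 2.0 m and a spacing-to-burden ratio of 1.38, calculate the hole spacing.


Spacing = burden * ratio
= 2.0 * 1.38
= 2.76 m

2.76 m


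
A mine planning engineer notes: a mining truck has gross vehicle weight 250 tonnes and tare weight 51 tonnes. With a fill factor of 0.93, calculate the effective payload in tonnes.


Maximum payload = gross - tare
= 250 - 51 = 199 tonnes
Effective payload = max payload * fill factor
= 199 * 0.93
= 185.07 tonnes

185.07 tonnes


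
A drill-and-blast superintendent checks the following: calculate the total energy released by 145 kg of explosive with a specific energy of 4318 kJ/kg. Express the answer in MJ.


626.11 MJ

Energy = mass * specific_energy / 1000
= 145 * 4318 / 1000
= 626110 / 1000
= 626.11 MJ


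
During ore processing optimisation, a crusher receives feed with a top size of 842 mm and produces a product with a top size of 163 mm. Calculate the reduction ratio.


Reduction ratio = feed size / product size
= 842 / 163
= 5.1656

5.1656


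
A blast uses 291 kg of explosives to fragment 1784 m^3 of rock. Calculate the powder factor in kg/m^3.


0.1631 kg/m^3

Powder factor = explosive mass / rock volume
= 291 / 1784
= 0.1631 kg/m^3


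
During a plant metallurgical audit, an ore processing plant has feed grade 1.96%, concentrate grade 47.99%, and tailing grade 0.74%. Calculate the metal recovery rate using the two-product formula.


Using the two-product formula:
R = 100 * c * (f - t) / (f * (c - t))
Numerator = 100 * 47.99 * (1.96 - 0.74)
= 100 * 47.99 * 1.22
= 5854.78
Denominator = 1.96 * (47.99 - 0.74)
= 1.96 * 47.25
= 92.61
R = 5854.78 / 92.61
= 63.2197%

63.2197%


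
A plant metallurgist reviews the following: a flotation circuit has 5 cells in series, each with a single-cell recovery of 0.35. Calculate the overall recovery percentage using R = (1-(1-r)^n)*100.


88.3971%

Complement of single-cell recovery:
1 - r = 1 - 0.35 = 0.65
Raise to power n:
(1 - r)^5 = 0.65^5 = 0.1160290625
Overall recovery:
R = (1 - 0.1160290625) * 100
= 88.3971%


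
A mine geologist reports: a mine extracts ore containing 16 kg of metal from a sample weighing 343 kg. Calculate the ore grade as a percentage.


4.6647%

Ore grade = (metal mass / ore mass) * 100
= (16 / 343) * 100
= 0.04664723032 * 100
= 4.6647%


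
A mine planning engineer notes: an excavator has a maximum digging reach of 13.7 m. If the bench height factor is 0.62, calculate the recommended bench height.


8.494 m

Bench height = reach * factor
= 13.7 * 0.62
= 8.494 m


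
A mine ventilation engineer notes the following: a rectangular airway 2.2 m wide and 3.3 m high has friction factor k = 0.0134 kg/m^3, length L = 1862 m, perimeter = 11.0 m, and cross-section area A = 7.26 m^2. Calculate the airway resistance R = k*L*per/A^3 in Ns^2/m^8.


0.7172 Ns^2/m^8

Compute the numerator:
k * L * per = 0.0134 * 1862 * 11.0
= 274.4588
Compute the denominator:
A^3 = 7.26^3 = 382.657176
Resistance:
R = 274.4588 / 382.657176
= 0.7172 Ns^2/m^8


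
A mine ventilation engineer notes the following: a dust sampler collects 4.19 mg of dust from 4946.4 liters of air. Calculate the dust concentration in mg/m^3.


Convert liters to m^3: 1 m^3 = 1000 L
Concentration = mass / volume * 1000
= 4.19 / 4946.4 * 1000
= 0.0008470807052 * 1000
= 0.8471 mg/m^3

0.8471 mg/m^3


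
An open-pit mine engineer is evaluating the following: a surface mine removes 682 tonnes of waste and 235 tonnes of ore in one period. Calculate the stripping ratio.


2.9021

Stripping ratio = waste tonnage / ore tonnage
= 682 / 235
= 2.9021


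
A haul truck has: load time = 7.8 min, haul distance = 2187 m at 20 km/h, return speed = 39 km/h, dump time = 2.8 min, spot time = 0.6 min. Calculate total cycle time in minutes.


Convert haul speed to m/min: 20 * 1000/60 = 333.3333333 m/min
Haul time = 2187 / 333.3333333 = 6.561 min
Convert return speed to m/min: 39 * 1000/60 = 650 m/min
Return time = 2187 / 650 = 3.364615385 min
Total cycle time:
= 7.8 + 6.561 + 2.8 + 3.364615385 + 0.6
= 21.1256 min

21.1256 min


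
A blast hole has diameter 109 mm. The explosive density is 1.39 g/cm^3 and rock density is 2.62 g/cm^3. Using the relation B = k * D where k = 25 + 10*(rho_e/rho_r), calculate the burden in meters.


3.3033 m

First, compute k:
rho_e / rho_r = 1.39 / 2.62 = 0.5305343511
k = 25 + 10 * 0.5305343511 = 30.30534351
Then, compute burden:
B = k * D / 1000 = 30.30534351 * 109 / 1000
= 3303.282443 / 1000
= 3.3033 m


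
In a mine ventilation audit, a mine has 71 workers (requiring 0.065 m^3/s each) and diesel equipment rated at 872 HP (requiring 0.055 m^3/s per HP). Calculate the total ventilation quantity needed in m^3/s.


Airflow for workers:
Q_people = 71 * 0.065 = 4.615 m^3/s
Airflow for diesel equipment:
Q_diesel = 872 * 0.055 = 47.96 m^3/s
Total ventilation:
Q_total = 4.615 + 47.96
= 52.575 m^3/s

52.575 m^3/s


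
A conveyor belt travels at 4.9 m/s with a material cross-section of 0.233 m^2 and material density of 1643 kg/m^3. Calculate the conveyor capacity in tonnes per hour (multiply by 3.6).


6752.9272 t/h

Volumetric flow = speed * area
= 4.9 * 0.233 = 1.1417 m^3/s
Mass flow = volumetric * density
= 1.1417 * 1643 = 1875.8131 kg/s
Convert to t/h: multiply by 3.6
Capacity = 1875.8131 * 3.6
= 6752.9272 t/h


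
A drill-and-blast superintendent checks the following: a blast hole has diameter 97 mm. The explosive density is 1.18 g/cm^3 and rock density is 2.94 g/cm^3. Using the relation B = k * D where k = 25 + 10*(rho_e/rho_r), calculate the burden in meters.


2.8143 m

First, compute k:
rho_e / rho_r = 1.18 / 2.94 = 0.4013605442
k = 25 + 10 * 0.4013605442 = 29.01360544
Then, compute burden:
B = k * D / 1000 = 29.01360544 * 97 / 1000
= 2814.319728 / 1000
= 2.8143 m


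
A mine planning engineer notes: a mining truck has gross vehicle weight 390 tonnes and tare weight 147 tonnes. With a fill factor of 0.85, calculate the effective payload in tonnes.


206.55 tonnes

Maximum payload = gross - tare
= 390 - 147 = 243 tonnes
Effective payload = max payload * fill factor
= 243 * 0.85
= 206.55 tonnes


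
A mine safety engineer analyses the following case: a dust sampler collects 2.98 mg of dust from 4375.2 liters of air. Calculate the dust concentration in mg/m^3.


Convert liters to m^3: 1 m^3 = 1000 L
Concentration = mass / volume * 1000
= 2.98 / 4375.2 * 1000
= 0.0006811117206 * 1000
= 0.6811 mg/m^3

0.6811 mg/m^3


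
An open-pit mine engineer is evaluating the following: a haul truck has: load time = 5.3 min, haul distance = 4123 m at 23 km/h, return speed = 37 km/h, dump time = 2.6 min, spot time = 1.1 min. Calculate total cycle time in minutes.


26.4416 min

Convert haul speed to m/min: 23 * 1000/60 = 383.3333333 m/min
Haul time = 4123 / 383.3333333 = 10.75565217 min
Convert return speed to m/min: 37 * 1000/60 = 616.6666667 m/min
Return time = 4123 / 616.6666667 = 6.685945946 min
Total cycle time:
= 5.3 + 10.75565217 + 2.6 + 6.685945946 + 1.1
= 26.4416 min


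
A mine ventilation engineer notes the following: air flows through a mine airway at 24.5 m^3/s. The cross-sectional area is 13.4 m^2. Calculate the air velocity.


1.8284 m/s

Velocity = flow rate / cross-sectional area
= 24.5 / 13.4
= 1.8284 m/s


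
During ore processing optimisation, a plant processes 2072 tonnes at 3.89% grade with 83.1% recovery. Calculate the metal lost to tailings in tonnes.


Total metal in feed:
= 2072 * 3.89 / 100 = 80.6008 tonnes
Metal recovered:
= 80.6008 * 83.1 / 100 = 66.9792648 tonnes
Metal lost to tailings:
= 80.6008 - 66.9792648
= 13.6215 tonnes

13.6215 tonnes


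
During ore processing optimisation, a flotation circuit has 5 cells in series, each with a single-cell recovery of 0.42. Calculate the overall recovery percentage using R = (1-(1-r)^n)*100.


Complement of single-cell recovery:
1 - r = 1 - 0.42 = 0.58
Raise to power n:
(1 - r)^5 = 0.58^5 = 0.0656356768
Overall recovery:
R = (1 - 0.0656356768) * 100
= 93.4364%

93.4364%


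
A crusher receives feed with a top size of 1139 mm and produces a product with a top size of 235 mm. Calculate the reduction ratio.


4.8468

Reduction ratio = feed size / product size
= 1139 / 235
= 4.8468


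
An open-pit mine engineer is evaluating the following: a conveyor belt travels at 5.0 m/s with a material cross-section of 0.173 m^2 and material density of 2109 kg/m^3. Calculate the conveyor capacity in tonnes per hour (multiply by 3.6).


Volumetric flow = speed * area
= 5.0 * 0.173 = 0.865 m^3/s
Mass flow = volumetric * density
= 0.865 * 2109 = 1824.285 kg/s
Convert to t/h: multiply by 3.6
Capacity = 1824.285 * 3.6
= 6567.426 t/h

6567.426 t/h


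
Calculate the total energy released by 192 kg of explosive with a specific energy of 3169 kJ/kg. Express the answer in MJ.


608.448 MJ

Energy = mass * specific_energy / 1000
= 192 * 3169 / 1000
= 608448 / 1000
= 608.448 MJ


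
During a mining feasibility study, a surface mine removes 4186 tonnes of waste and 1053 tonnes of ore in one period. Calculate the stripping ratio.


3.9753

Stripping ratio = waste tonnage / ore tonnage
= 4186 / 1053
= 3.9753


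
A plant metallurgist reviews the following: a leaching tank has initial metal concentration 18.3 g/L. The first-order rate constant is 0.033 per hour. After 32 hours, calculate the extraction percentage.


Compute the exponent:
-k * t = -0.033 * 32 = -1.056
Remaining concentration:
C = 18.3 * exp(-1.056)
= 18.3 * 0.3478444089
= 6.365552683 g/L
Extracted = 18.3 - 6.365552683 = 11.93444732 g/L
Extraction % = 11.93444732 / 18.3 * 100
= 65.2156%

65.2156%


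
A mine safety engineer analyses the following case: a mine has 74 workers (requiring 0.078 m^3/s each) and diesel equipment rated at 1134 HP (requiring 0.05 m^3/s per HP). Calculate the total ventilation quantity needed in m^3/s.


Airflow for workers:
Q_people = 74 * 0.078 = 5.772 m^3/s
Airflow for diesel equipment:
Q_diesel = 1134 * 0.05 = 56.7 m^3/s
Total ventilation:
Q_total = 5.772 + 56.7
= 62.472 m^3/s

62.472 m^3/s


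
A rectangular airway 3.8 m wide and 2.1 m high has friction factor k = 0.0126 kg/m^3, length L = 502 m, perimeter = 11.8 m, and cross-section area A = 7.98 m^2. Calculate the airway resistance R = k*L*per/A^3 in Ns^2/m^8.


0.1469 Ns^2/m^8

Compute the numerator:
k * L * per = 0.0126 * 502 * 11.8
= 74.63736
Compute the denominator:
A^3 = 7.98^3 = 508.169592
Resistance:
R = 74.63736 / 508.169592
= 0.1469 Ns^2/m^8


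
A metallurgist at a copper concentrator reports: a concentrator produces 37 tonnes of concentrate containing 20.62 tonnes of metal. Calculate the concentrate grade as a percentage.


Grade = (metal in concentrate / concentrate mass) * 100
= (20.62 / 37) * 100
= 0.5572972973 * 100
= 55.7297%

55.7297%


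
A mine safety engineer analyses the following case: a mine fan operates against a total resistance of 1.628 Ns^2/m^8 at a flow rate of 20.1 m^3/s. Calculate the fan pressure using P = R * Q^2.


657.7283 Pa

Compute Q^2:
Q^2 = 20.1^2 = 404.01
Compute pressure:
P = R * Q^2 = 1.628 * 404.01
= 657.7283 Pa


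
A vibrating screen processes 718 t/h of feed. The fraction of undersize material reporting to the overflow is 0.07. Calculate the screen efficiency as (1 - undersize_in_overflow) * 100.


Screen efficiency = (1 - fraction of undersize in overflow) * 100
= (1 - 0.07) * 100
= 0.93 * 100
= 93.0%

93.0%


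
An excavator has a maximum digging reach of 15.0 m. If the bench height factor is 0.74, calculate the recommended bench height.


Bench height = reach * factor
= 15.0 * 0.74
= 11.1 m

11.1 m


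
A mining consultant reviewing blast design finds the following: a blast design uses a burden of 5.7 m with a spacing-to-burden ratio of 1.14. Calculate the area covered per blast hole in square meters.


First, find the spacing:
Spacing = burden * ratio = 5.7 * 1.14
= 6.498 m
Then, calculate the area:
Area = burden * spacing = 5.7 * 6.498
= 37.0386 m^2

37.0386 m^2


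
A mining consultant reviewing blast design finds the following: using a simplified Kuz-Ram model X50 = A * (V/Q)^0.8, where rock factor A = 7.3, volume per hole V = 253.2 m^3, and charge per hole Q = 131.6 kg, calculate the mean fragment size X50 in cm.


12.3222 cm

Compute V/Q:
V/Q = 253.2 / 131.6 = 1.924012158
Raise to the power 0.8:
(V/Q)^0.8 = 1.924012158^0.8 = 1.687975931
Multiply by A:
X50 = 7.3 * 1.687975931
= 12.3222 cm


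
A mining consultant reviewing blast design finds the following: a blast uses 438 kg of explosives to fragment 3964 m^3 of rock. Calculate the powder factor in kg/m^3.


Powder factor = explosive mass / rock volume
= 438 / 3964
= 0.1105 kg/m^3

0.1105 kg/m^3


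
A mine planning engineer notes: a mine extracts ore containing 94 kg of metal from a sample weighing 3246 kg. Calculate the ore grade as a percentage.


Ore grade = (metal mass / ore mass) * 100
= (94 / 3246) * 100
= 0.02895871842 * 100
= 2.8959%

2.8959%


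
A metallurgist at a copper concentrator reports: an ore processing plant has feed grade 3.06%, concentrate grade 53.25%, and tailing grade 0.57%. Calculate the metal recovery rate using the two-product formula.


Using the two-product formula:
R = 100 * c * (f - t) / (f * (c - t))
Numerator = 100 * 53.25 * (3.06 - 0.57)
= 100 * 53.25 * 2.49
= 13259.25
Denominator = 3.06 * (53.25 - 0.57)
= 3.06 * 52.68
= 161.2008
R = 13259.25 / 161.2008
= 82.253%

82.253%


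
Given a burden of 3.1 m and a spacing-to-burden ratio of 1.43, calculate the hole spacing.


4.433 m

Spacing = burden * ratio
= 3.1 * 1.43
= 4.433 m


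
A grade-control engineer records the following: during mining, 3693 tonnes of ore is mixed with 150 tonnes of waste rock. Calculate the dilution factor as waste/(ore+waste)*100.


Total material = ore + waste
= 3693 + 150 = 3843 tonnes
Dilution = waste / total * 100
= 150 / 3843 * 100
= 0.03903200625 * 100
= 3.9032%

3.9032%


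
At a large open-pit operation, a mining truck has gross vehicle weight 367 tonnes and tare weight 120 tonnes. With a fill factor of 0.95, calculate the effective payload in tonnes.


234.65 tonnes

Maximum payload = gross - tare
= 367 - 120 = 247 tonnes
Effective payload = max payload * fill factor
= 247 * 0.95
= 234.65 tonnes


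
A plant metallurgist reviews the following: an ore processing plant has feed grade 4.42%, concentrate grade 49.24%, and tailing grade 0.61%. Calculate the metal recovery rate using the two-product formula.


Using the two-product formula:
R = 100 * c * (f - t) / (f * (c - t))
Numerator = 100 * 49.24 * (4.42 - 0.61)
= 100 * 49.24 * 3.81
= 18760.44
Denominator = 4.42 * (49.24 - 0.61)
= 4.42 * 48.63
= 214.9446
R = 18760.44 / 214.9446
= 87.2804%

87.2804%


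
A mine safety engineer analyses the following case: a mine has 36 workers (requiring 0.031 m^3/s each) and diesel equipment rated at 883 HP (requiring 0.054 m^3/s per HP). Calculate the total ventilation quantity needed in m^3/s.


48.798 m^3/s

Airflow for workers:
Q_people = 36 * 0.031 = 1.116 m^3/s
Airflow for diesel equipment:
Q_diesel = 883 * 0.054 = 47.682 m^3/s
Total ventilation:
Q_total = 1.116 + 47.682
= 48.798 m^3/s


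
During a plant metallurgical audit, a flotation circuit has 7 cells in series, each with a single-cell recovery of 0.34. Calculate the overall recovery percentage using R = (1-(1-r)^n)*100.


94.5448%

Complement of single-cell recovery:
1 - r = 1 - 0.34 = 0.66
Raise to power n:
(1 - r)^7 = 0.66^7 = 0.05455160701
Overall recovery:
R = (1 - 0.05455160701) * 100
= 94.5448%


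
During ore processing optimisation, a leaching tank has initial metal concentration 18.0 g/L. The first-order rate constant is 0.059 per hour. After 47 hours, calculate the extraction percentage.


93.7526%

Compute the exponent:
-k * t = -0.059 * 47 = -2.773
Remaining concentration:
C = 18.0 * exp(-2.773)
= 18.0 * 0.06247430043
= 1.124537408 g/L
Extracted = 18.0 - 1.124537408 = 16.87546259 g/L
Extraction % = 16.87546259 / 18.0 * 100
= 93.7526%


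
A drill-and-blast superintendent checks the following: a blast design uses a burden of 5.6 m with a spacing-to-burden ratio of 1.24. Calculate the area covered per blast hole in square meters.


First, find the spacing:
Spacing = burden * ratio = 5.6 * 1.24
= 6.944 m
Then, calculate the area:
Area = burden * spacing = 5.6 * 6.944
= 38.8864 m^2

38.8864 m^2


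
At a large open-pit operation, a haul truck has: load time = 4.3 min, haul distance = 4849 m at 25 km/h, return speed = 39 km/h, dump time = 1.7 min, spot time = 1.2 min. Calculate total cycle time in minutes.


26.2976 min

Convert haul speed to m/min: 25 * 1000/60 = 416.6666667 m/min
Haul time = 4849 / 416.6666667 = 11.6376 min
Convert return speed to m/min: 39 * 1000/60 = 650 m/min
Return time = 4849 / 650 = 7.46 min
Total cycle time:
= 4.3 + 11.6376 + 1.7 + 7.46 + 1.2
= 26.2976 min


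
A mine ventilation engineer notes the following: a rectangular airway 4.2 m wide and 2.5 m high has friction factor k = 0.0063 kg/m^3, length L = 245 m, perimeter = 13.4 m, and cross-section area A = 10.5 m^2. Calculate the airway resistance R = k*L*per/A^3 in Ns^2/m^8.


Compute the numerator:
k * L * per = 0.0063 * 245 * 13.4
= 20.6829
Compute the denominator:
A^3 = 10.5^3 = 1157.625
Resistance:
R = 20.6829 / 1157.625
= 0.0179 Ns^2/m^8

0.0179 Ns^2/m^8


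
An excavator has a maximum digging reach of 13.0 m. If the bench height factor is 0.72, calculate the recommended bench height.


9.36 m

Bench height = reach * factor
= 13.0 * 0.72
= 9.36 m


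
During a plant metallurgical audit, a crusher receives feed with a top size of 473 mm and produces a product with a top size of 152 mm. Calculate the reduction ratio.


Reduction ratio = feed size / product size
= 473 / 152
= 3.1118

3.1118
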